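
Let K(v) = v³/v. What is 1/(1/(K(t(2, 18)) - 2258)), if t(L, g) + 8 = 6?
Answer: -2254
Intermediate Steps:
t(L, g) = -2 (t(L, g) = -8 + 6 = -2)
K(v) = v²
1/(1/(K(t(2, 18)) - 2258)) = 1/(1/((-2)² - 2258)) = 1/(1/(4 - 2258)) = 1/(1/(-2254)) = 1/(-1/2254) = -2254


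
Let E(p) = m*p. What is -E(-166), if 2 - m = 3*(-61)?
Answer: 30710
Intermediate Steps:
m = 185 (m = 2 - 3*(-61) = 2 - 1*(-183) = 2 + 183 = 185)
E(p) = 185*p
-E(-166) = -185*(-166) = -1*(-30710) = 30710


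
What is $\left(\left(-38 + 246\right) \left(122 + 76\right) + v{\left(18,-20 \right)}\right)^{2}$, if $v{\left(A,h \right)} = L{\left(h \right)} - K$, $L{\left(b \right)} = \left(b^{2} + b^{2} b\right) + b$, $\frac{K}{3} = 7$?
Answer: $1125132849$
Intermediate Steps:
$K = 21$ ($K = 3 \cdot 7 = 21$)
$L{\left(b \right)} = b + b^{2} + b^{3}$ ($L{\left(b \right)} = \left(b^{2} + b^{3}\right) + b = b + b^{2} + b^{3}$)
$v{\left(A,h \right)} = -21 + h \left(1 + h + h^{2}\right)$ ($v{\left(A,h \right)} = h \left(1 + h + h^{2}\right) - 21 = -21 + h \left(1 + h + h^{2}\right)$)
$\left(\left(-38 + 246\right) \left(122 + 76\right) + v{\left(18,-20 \right)}\right)^{2} = \left(\left(-38 + 246\right) \left(122 + 76\right) - \left(21 + 20 \left(1 - 20 + \left(-20\right)^{2}\right)\right)\right)^{2} = \left(208 \cdot 198 - \left(21 + 20 \left(1 - 20 + 400\right)\right)\right)^{2} = \left(41184 - 7641\right)^{2} = 33543^{2} = 1125132849$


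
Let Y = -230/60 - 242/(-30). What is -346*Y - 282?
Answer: -26201/15 ≈ -1746.7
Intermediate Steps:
Y = 127/30 (Y = -230*1/60 - 242*(-1/30) = -23/6 + 121/15 = 127/30 ≈ 4.2333)
-346*Y - 282 = -346*127/30 - 282 = -21971/15 - 282 = -26201/15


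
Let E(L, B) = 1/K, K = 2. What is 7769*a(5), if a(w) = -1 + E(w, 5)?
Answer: -7769/2 ≈ -3884.5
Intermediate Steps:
E(L, B) = ½ (E(L, B) = 1/2 = ½)
a(w) = -½ (a(w) = -1 + ½ = -½)
7769*a(5) = 7769*(-½) = -7769/2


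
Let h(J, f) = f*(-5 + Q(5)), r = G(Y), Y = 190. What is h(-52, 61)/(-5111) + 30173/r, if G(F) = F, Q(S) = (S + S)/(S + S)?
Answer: 8118977/51110 ≈ 158.85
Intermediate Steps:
Q(S) = 1 (Q(S) = (2*S)/((2*S)) = (2*S)*(1/(2*S)) = 1)
r = 190
h(J, f) = -4*f (h(J, f) = f*(-5 + 1) = f*(-4) = -4*f)
h(-52, 61)/(-5111) + 30173/r = -4*61/(-5111) + 30173/190 = -244*(-1/5111) + 30173*(1/190) = 244/5111 + 30173/190 = 8118977/51110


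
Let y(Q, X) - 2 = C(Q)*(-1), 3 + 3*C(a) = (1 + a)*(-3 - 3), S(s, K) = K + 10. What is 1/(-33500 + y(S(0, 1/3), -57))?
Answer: -3/100423 ≈ -2.9874e-5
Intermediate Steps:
S(s, K) = 10 + K
C(a) = -3 - 2*a (C(a) = -1 + ((1 + a)*(-3 - 3))/3 = -1 + ((1 + a)*(-6))/3 = -1 + (-6 - 6*a)/3 = -1 + (-2 - 2*a) = -3 - 2*a)
y(Q, X) = 5 + 2*Q (y(Q, X) = 2 + (-3 - 2*Q)*(-1) = 2 + (3 + 2*Q) = 5 + 2*Q)
1/(-33500 + y(S(0, 1/3), -57)) = 1/(-33500 + (5 + 2*(10 + 1/3))) = 1/(-33500 + (5 + 2*(31/3))) = 1/(-33500 + (5 + 62/3)) = 1/(-33500 + 77/3) = 1/(-100423/3) = -3/100423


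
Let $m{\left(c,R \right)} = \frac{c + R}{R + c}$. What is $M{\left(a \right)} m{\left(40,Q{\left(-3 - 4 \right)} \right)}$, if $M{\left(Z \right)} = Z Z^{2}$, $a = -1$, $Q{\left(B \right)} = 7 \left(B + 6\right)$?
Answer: $-1$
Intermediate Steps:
$Q{\left(B \right)} = 42 + 7 B$ ($Q{\left(B \right)} = 7 \left(6 + B\right) = 42 + 7 B$)
$m{\left(c,R \right)} = 1$ ($m{\left(c,R \right)} = \frac{R + c}{R + c} = 1$)
$M{\left(Z \right)} = Z^{3}$
$M{\left(a \right)} m{\left(40,Q{\left(-3 - 4 \right)} \right)} = \left(-1\right)^{3} \cdot 1 = \left(-1\right) 1 = -1$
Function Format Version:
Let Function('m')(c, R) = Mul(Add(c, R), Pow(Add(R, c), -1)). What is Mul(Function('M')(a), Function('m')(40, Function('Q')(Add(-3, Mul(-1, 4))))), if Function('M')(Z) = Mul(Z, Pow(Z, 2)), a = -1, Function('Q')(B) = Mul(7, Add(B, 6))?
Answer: -1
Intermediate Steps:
Function('Q')(B) = Add(42, Mul(7, B)) (Function('Q')(B) = Mul(7, Add(6, B)) = Add(42, Mul(7, B)))
Function('m')(c, R) = 1 (Function('m')(c, R) = Mul(Add(R, c), Pow(Add(R, c), -1)) = 1)
Function('M')(Z) = Pow(Z, 3)
Mul(Function('M')(a), Function('m')(40, Function('Q')(Add(-3, Mul(-1, 4))))) = Mul(Pow(-1, 3), 1) = Mul(-1, 1) = -1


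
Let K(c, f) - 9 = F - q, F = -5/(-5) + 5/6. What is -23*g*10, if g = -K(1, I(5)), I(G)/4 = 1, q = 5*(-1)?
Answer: 10925/3 ≈ 3641.7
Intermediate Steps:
q = -5
F = 11/6 (F = -5*(-⅕) + 5*(⅙) = 1 + ⅚ = 11/6 ≈ 1.8333)
I(G) = 4 (I(G) = 4*1 = 4)
K(c, f) = 95/6 (K(c, f) = 9 + (11/6 - 1*(-5)) = 9 + (11/6 + 5) = 9 + 41/6 = 95/6)
g = -95/6 (g = -1*95/6 = -95/6 ≈ -15.833)
-23*g*10 = -23*(-95/6)*10 = (2185/6)*10 = 10925/3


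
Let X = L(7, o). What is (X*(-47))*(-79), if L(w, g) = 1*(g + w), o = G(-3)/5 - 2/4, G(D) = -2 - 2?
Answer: 211641/10 ≈ 21164.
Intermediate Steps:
G(D) = -4
o = -13/10 (o = -4/5 - 2/4 = -4*⅕ - 2*¼ = -⅘ - ½ = -13/10 ≈ -1.3000)
L(w, g) = g + w
X = 57/10 (X = -13/10 + 7 = 57/10 ≈ 5.7000)
(X*(-47))*(-79) = ((57/10)*(-47))*(-79) = -2679/10*(-79) = 211641/10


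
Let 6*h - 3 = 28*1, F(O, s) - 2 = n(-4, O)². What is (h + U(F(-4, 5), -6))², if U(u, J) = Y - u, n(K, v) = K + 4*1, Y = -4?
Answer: 25/36 ≈ 0.69444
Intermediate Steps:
n(K, v) = 4 + K (n(K, v) = K + 4 = 4 + K)
F(O, s) = 2 (F(O, s) = 2 + (4 - 4)² = 2 + 0² = 2 + 0 = 2)
U(u, J) = -4 - u
h = 31/6 (h = ½ + (28*1)/6 = ½ + (⅙)*28 = ½ + 14/3 = 31/6 ≈ 5.1667)
(h + U(F(-4, 5), -6))² = (31/6 + (-4 - 1*2))² = (31/6 + (-4 - 2))² = (31/6 - 6)² = (-⅚)² = 25/36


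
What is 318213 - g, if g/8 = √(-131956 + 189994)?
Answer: 318213 - 8*√58038 ≈ 3.1629e+5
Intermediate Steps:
g = 8*√58038 (g = 8*√(-131956 + 189994) = 8*√58038 ≈ 1927.3)
318213 - g = 318213 - 8*√58038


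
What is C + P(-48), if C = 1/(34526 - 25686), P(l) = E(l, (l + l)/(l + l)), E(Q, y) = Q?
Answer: -424319/8840 ≈ -48.000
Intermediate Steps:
P(l) = l
C = 1/8840 ≈ 0.00011312
C + P(-48) = 1/8840 - 48 = -424319/8840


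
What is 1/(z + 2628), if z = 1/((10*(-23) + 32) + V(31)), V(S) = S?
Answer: 167/438875 ≈ 0.00038052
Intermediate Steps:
z = -1/167 (z = 1/((10*(-23) + 32) + 31) = 1/((-230 + 32) + 31) = 1/(-198 + 31) = 1/(-167) = -1/167 ≈ -0.0059880)
1/(z + 2628) = 1/(-1/167 + 2628) = 1/(438875/167) = 167/438875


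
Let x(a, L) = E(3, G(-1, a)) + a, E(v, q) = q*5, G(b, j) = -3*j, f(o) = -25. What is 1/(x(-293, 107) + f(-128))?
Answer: 1/4077 ≈ 0.00024528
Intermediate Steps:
E(v, q) = 5*q
x(a, L) = -14*a (x(a, L) = 5*(-3*a) + a = -15*a + a = -14*a)
1/(x(-293, 107) + f(-128)) = 1/(-14*(-293) - 25) = 1/(4102 - 25) = 1/4077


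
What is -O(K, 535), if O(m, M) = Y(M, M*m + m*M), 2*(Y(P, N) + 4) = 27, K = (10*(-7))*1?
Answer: -19/2 ≈ -9.5000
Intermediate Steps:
K = -70 (K = -70*1 = -70)
Y(P, N) = 19/2 (Y(P, N) = -4 + (½)*27 = -4 + 27/2 = 19/2)
O(m, M) = 19/2
-O(K, 535) = -1*19/2 = -19/2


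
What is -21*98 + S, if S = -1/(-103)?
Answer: -211973/103 ≈ -2058.0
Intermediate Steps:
S = 1/103 (S = -1*(-1/103) = 1/103 ≈ 0.0097087)
-21*98 + S = -21*98 + 1/103 = -2058 + 1/103 = -211973/103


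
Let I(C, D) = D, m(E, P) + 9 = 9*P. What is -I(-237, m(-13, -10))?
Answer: 99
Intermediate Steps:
m(E, P) = -9 + 9*P
-I(-237, m(-13, -10)) = -(-9 + 9*(-10)) = -(-9 - 90) = -1*(-99) = 99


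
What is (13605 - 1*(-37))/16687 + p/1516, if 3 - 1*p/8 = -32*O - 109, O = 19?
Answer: 29199598/6324373 ≈ 4.6170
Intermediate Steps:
p = 5760 (p = 24 - 8*(-32*19 - 109) = 24 - 8*(-608 - 109) = 24 - 8*(-717) = 24 + 5736 = 5760)
(13605 - 1*(-37))/16687 + p/1516 = (13605 - 1*(-37))/16687 + 5760/1516 = (13605 + 37)*(1/16687) + 5760*(1/1516) = 13642*(1/16687) + 1440/379 = 13642/16687 + 1440/379 = 29199598/6324373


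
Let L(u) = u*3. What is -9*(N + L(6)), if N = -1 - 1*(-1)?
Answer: -162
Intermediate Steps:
N = 0 (N = -1 + 1 = 0)
L(u) = 3*u
-9*(N + L(6)) = -9*(0 + 3*6) = -9*(0 + 18) = -9*18 = -162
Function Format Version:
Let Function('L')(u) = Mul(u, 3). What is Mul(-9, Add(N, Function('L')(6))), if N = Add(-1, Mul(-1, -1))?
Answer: -162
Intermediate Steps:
N = 0 (N = Add(-1, 1) = 0)
Function('L')(u) = Mul(3, u)
Mul(-9, Add(N, Function('L')(6))) = Mul(-9, Add(0, Mul(3, 6))) = Mul(-9, Add(0, 18)) = Mul(-9, 18) = -162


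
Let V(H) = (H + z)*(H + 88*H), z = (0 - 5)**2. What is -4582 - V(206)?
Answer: -4239736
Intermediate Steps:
z = 25 (z = (-5)**2 = 25)
V(H) = 89*H*(25 + H) (V(H) = (H + 25)*(H + 88*H) = (25 + H)*(89*H) = 89*H*(25 + H))
-4582 - V(206) = -4582 - 89*206*(25 + 206) = -4582 - 89*206*231 = -4582 - 1*4235154 = -4582 - 4235154 = -4239736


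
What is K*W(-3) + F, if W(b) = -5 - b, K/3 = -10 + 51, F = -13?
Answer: -259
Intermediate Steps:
K = 123 (K = 3*(-10 + 51) = 3*41 = 123)
K*W(-3) + F = 123*(-5 - 1*(-3)) - 13 = 123*(-5 + 3) - 13 = 123*(-2) - 13 = -246 - 13 = -259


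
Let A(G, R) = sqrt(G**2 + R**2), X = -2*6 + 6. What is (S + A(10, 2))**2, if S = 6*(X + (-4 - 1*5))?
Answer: 8204 - 360*sqrt(26) ≈ 6368.4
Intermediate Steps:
X = -6 (X = -12 + 6 = -6)
S = -90 (S = 6*(-6 + (-4 - 1*5)) = 6*(-6 + (-4 - 5)) = 6*(-6 - 9) = 6*(-15) = -90)
(S + A(10, 2))**2 = (-90 + sqrt(10**2 + 2**2))**2 = (-90 + sqrt(100 + 4))**2 = (-90 + sqrt(104))**2 = (-90 + 2*sqrt(26))**2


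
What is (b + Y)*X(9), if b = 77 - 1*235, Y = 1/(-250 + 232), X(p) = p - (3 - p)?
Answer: -14225/6 ≈ -2370.8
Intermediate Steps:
X(p) = -3 + 2*p (X(p) = p + (-3 + p) = -3 + 2*p)
Y = -1/18 (Y = 1/(-18) = -1/18 ≈ -0.055556)
b = -158 (b = 77 - 235 = -158)
(b + Y)*X(9) = (-158 - 1/18)*(-3 + 2*9) = -2845*(-3 + 18)/18 = -2845/18*15 = -14225/6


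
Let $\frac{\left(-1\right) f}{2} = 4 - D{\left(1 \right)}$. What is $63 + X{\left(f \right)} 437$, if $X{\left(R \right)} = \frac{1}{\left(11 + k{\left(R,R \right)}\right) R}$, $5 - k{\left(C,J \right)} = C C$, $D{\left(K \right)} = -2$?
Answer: $\frac{97205}{1536} \approx 63.284$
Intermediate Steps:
$k{\left(C,J \right)} = 5 - C^{2}$ ($k{\left(C,J \right)} = 5 - C C = 5 - C^{2}$)
$f = -12$ ($f = - 2 \left(4 - -2\right) = - 2 \left(4 + 2\right) = \left(-2\right) 6 = -12$)
$X{\left(R \right)} = \frac{1}{R \left(16 - R^{2}\right)}$ ($X{\left(R \right)} = \frac{1}{\left(11 - \left(-5 + R^{2}\right)\right) R} = \frac{1}{\left(16 - R^{2}\right) R} = \frac{1}{R \left(16 - R^{2}\right)}$)
$63 + X{\left(f \right)} 437 = 63 + - \frac{1}{\left(-12\right) \left(-16 + \left(-12\right)^{2}\right)} 437 = 63 + \left(-1\right) \left(- \frac{1}{12}\right) \frac{1}{-16 + 144} \cdot 437 = 63 + \left(-1\right) \left(- \frac{1}{12}\right) \frac{1}{128} \cdot 437 = 63 + \frac{1}{1536} \cdot 437 = 63 + \frac{437}{1536} = \frac{97205}{1536}$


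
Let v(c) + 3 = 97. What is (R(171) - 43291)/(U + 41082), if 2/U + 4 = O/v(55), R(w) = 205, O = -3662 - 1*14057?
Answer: -8294055/7908283 ≈ -1.0488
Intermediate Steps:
v(c) = 94 (v(c) = -3 + 97 = 94)
O = -17719 (O = -3662 - 14057 = -17719)
U = -4/385 (U = 2/(-4 - 17719/94) = 2/(-4 - 17719*1/94) = 2/(-4 - 377/2) = 2/(-385/2) = 2*(-2/385) = -4/385 ≈ -0.010390)
(R(171) - 43291)/(U + 41082) = (205 - 43291)/(-4/385 + 41082) = -43086/15816566/385 = -43086*385/15816566 = -8294055/7908283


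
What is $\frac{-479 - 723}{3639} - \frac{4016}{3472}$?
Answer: $- \frac{1174223}{789663} \approx -1.487$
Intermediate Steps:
$\frac{-479 - 723}{3639} - \frac{4016}{3472} = \left(-1202\right) \frac{1}{3639} - \frac{251}{217} = - \frac{1202}{3639} - \frac{251}{217} = - \frac{1174223}{789663}$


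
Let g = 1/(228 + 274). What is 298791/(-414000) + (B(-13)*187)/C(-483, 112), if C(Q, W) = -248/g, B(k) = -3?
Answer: -16044284/22370375 ≈ -0.71721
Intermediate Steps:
g = 1/502 ≈ 0.0019920
C(Q, W) = -124496 (C(Q, W) = -248/1/502 = -248*502 = -124496)
298791/(-414000) + (B(-13)*187)/C(-483, 112) = 298791/(-414000) - 3*187/(-124496) = 298791*(-1/414000) - 561*(-1/124496) = -33199/46000 + 561/124496 = -16044284/22370375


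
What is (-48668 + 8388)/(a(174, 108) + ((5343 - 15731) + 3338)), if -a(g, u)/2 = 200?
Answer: 4028/745 ≈ 5.4067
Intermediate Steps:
a(g, u) = -400 (a(g, u) = -2*200 = -400)
(-48668 + 8388)/(a(174, 108) + ((5343 - 15731) + 3338)) = (-48668 + 8388)/(-400 + ((5343 - 15731) + 3338)) = -40280/(-400 + (-10388 + 3338)) = -40280/(-400 - 7050) = -40280/(-7450) = -40280*(-1/7450) = 4028/745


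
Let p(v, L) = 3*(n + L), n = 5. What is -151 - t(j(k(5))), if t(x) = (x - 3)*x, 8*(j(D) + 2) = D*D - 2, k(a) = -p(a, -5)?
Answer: -2605/16 ≈ -162.81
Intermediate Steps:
p(v, L) = 15 + 3*L (p(v, L) = 3*(5 + L) = 15 + 3*L)
k(a) = 0 (k(a) = -(15 + 3*(-5)) = -(15 - 15) = -1*0 = 0)
j(D) = -9/4 + D²/8 (j(D) = -2 + (D*D - 2)/8 = -2 + (D² - 2)/8 = -2 + (-2 + D²)/8 = -2 + (-¼ + D²/8) = -9/4 + D²/8)
t(x) = x*(-3 + x) (t(x) = (-3 + x)*x = x*(-3 + x))
-151 - t(j(k(5))) = -151 - (-9/4 + (⅛)*0²)*(-3 + (-9/4 + (⅛)*0²)) = -151 - (-9/4 + (⅛)*0)*(-3 + (-9/4 + (⅛)*0)) = -151 - (-9/4 + 0)*(-3 + (-9/4 + 0)) = -151 - (-9)*(-3 - 9/4)/4 = -151 - (-9)*(-21)/(4*4) = -151 - 1*189/16 = -151 - 189/16 = -2605/16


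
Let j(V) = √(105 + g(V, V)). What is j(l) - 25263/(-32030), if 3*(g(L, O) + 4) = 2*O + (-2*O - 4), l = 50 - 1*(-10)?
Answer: 25263/32030 + √897/3 ≈ 10.772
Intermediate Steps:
l = 60 (l = 50 + 10 = 60)
g(L, O) = -16/3 (g(L, O) = -4 + (2*O + (-2*O - 4))/3 = -4 + (2*O + (-4 - 2*O))/3 = -4 + (⅓)*(-4) = -4 - 4/3 = -16/3)
j(V) = √897/3 (j(V) = √(105 - 16/3) = √(299/3) = √897/3)
j(l) - 25263/(-32030) = √897/3 - 25263/(-32030) = √897/3 - 25263*(-1)/32030 = √897/3 - 1*(-25263/32030) = √897/3 + 25263/32030 = 25263/32030 + √897/3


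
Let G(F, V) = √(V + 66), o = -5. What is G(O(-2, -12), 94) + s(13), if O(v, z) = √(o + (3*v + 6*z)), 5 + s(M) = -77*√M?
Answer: -5 - 77*√13 + 4*√10 ≈ -269.98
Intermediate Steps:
s(M) = -5 - 77*√M
O(v, z) = √(-5 + 3*v + 6*z) (O(v, z) = √(-5 + (3*v + 6*z)) = √(-5 + 3*v + 6*z))
G(F, V) = √(66 + V)
G(O(-2, -12), 94) + s(13) = √(66 + 94) + (-5 - 77*√13) = √160 + (-5 - 77*√13) = 4*√10 + (-5 - 77*√13) = -5 - 77*√13 + 4*√10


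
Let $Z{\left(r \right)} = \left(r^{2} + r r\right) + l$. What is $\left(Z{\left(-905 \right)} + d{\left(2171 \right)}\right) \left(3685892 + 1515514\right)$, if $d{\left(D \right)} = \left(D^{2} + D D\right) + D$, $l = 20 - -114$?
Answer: $57563112372822$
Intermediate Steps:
$l = 134$ ($l = 20 + 114 = 134$)
$Z{\left(r \right)} = 134 + 2 r^{2}$ ($Z{\left(r \right)} = \left(r^{2} + r r\right) + 134 = \left(r^{2} + r^{2}\right) + 134 = 2 r^{2} + 134 = 134 + 2 r^{2}$)
$d{\left(D \right)} = D + 2 D^{2}$ ($d{\left(D \right)} = \left(D^{2} + D^{2}\right) + D = 2 D^{2} + D = D + 2 D^{2}$)
$\left(Z{\left(-905 \right)} + d{\left(2171 \right)}\right) \left(3685892 + 1515514\right) = \left(\left(134 + 2 \left(-905\right)^{2}\right) + 2171 \left(1 + 2 \cdot 2171\right)\right) \left(3685892 + 1515514\right) = \left(\left(134 + 2 \cdot 819025\right) + 2171 \left(1 + 4342\right)\right) 5201406 = \left(\left(134 + 1638050\right) + 2171 \cdot 4343\right) 5201406 = \left(1638184 + 9428653\right) 5201406 = 11066837 \cdot 5201406 = 57563112372822$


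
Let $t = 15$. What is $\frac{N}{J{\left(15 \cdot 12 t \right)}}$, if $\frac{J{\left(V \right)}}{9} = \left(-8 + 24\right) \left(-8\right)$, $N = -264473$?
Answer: $\frac{264473}{1152} \approx 229.58$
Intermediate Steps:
$J{\left(V \right)} = -1152$ ($J{\left(V \right)} = 9 \left(-8 + 24\right) \left(-8\right) = 9 \cdot 16 \left(-8\right) = 9 \left(-128\right) = -1152$)
$\frac{N}{J{\left(15 \cdot 12 t \right)}} = - \frac{264473}{-1152} = \left(-264473\right) \left(- \frac{1}{1152}\right) = \frac{264473}{1152}$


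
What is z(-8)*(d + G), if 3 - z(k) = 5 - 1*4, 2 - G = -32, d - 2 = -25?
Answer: 22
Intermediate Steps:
d = -23 (d = 2 - 25 = -23)
G = 34 (G = 2 - 1*(-32) = 2 + 32 = 34)
z(k) = 2 (z(k) = 3 - (5 - 1*4) = 3 - (5 - 4) = 3 - 1*1 = 3 - 1 = 2)
z(-8)*(d + G) = 2*(-23 + 34) = 2*11 = 22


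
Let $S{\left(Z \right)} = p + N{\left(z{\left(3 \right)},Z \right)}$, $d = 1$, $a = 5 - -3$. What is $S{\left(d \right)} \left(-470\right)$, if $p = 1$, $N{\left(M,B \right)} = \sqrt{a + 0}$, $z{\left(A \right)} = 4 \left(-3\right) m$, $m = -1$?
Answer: $-470 - 940 \sqrt{2} \approx -1799.4$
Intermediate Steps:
$z{\left(A \right)} = 12$ ($z{\left(A \right)} = 4 \left(-3\right) \left(-1\right) = \left(-12\right) \left(-1\right) = 12$)
$a = 8$ ($a = 5 + 3 = 8$)
$N{\left(M,B \right)} = 2 \sqrt{2}$ ($N{\left(M,B \right)} = \sqrt{8 + 0} = \sqrt{8} = 2 \sqrt{2}$)
$S{\left(Z \right)} = 1 + 2 \sqrt{2}$
$S{\left(d \right)} \left(-470\right) = \left(1 + 2 \sqrt{2}\right) \left(-470\right) = -470 - 940 \sqrt{2}$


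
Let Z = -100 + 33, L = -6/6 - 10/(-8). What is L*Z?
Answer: -67/4 ≈ -16.750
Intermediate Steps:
L = 1/4 (L = -6*1/6 - 10*(-1/8) = -1 + 5/4 = 1/4 ≈ 0.25000)
Z = -67
L*Z = (1/4)*(-67) = -67/4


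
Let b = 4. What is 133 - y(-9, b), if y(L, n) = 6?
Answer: 127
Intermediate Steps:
133 - y(-9, b) = 133 - 1*6 = 133 - 6 = 127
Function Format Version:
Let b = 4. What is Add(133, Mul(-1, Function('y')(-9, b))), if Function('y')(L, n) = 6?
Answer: 127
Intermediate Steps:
Add(133, Mul(-1, Function('y')(-9, b))) = Add(133, Mul(-1, 6)) = Add(133, -6) = 127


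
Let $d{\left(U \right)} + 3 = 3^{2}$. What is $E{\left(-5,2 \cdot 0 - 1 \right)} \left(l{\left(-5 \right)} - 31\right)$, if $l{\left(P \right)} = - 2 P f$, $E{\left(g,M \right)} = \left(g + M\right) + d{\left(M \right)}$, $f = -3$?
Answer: $0$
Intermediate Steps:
$d{\left(U \right)} = 6$ ($d{\left(U \right)} = -3 + 3^{2} = -3 + 9 = 6$)
$E{\left(g,M \right)} = 6 + M + g$ ($E{\left(g,M \right)} = \left(g + M\right) + 6 = \left(M + g\right) + 6 = 6 + M + g$)
$l{\left(P \right)} = 6 P$ ($l{\left(P \right)} = - 2 P \left(-3\right) = 6 P$)
$E{\left(-5,2 \cdot 0 - 1 \right)} \left(l{\left(-5 \right)} - 31\right) = \left(6 + \left(2 \cdot 0 - 1\right) - 5\right) \left(6 \left(-5\right) - 31\right) = \left(6 + \left(0 - 1\right) - 5\right) \left(-30 - 31\right) = \left(6 - 1 - 5\right) \left(-61\right) = 0 \left(-61\right) = 0$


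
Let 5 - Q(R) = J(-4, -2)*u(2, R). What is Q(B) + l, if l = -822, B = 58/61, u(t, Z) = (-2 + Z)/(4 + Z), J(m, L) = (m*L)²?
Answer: -121319/151 ≈ -803.44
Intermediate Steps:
J(m, L) = L²*m² (J(m, L) = (L*m)² = L²*m²)
u(t, Z) = (-2 + Z)/(4 + Z)
B = 58/61 (B = 58*(1/61) = 58/61 ≈ 0.95082)
Q(R) = 5 - 64*(-2 + R)/(4 + R) (Q(R) = 5 - (-2)²*(-4)²*(-2 + R)/(4 + R) = 5 - 4*16*(-2 + R)/(4 + R) = 5 - 64*(-2 + R)/(4 + R))
Q(B) + l = (148 - 59*58/61)/(4 + 58/61) - 822 = (148 - 3422/61)/(302/61) - 822 = (61/302)*(5606/61) - 822 = 2803/151 - 822 = -121319/151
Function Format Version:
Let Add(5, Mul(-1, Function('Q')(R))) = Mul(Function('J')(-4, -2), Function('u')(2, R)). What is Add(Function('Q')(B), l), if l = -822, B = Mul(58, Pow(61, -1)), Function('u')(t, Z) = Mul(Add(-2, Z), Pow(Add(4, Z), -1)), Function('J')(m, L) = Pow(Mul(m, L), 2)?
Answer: Rational(-121319, 151) ≈ -803.44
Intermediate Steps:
Function('J')(m, L) = Mul(Pow(L, 2), Pow(m, 2)) (Function('J')(m, L) = Pow(Mul(L, m), 2) = Mul(Pow(L, 2), Pow(m, 2)))
Function('u')(t, Z) = Mul(Pow(Add(4, Z), -1), Add(-2, Z))
B = Rational(58, 61) (B = Mul(58, Rational(1, 61)) = Rational(58, 61) ≈ 0.95082)
Function('Q')(R) = Add(5, Mul(-64, Pow(Add(4, R), -1), Add(-2, R))) (Function('Q')(R) = Add(5, Mul(-1, Mul(Mul(Pow(-2, 2), Pow(-4, 2)), Mul(Pow(Add(4, R), -1), Add(-2, R))))) = Add(5, Mul(-1, Mul(Mul(4, 16), Mul(Pow(Add(4, R), -1), Add(-2, R))))) = Add(5, Mul(-1, Mul(64, Mul(Pow(Add(4, R), -1), Add(-2, R))))) = Add(5, Mul(-1, Mul(64, Pow(Add(4, R), -1), Add(-2, R)))) = Add(5, Mul(-64, Pow(Add(4, R), -1), Add(-2, R))))
Add(Function('Q')(B), l) = Add(Mul(Pow(Add(4, Rational(58, 61)), -1), Add(148, Mul(-59, Rational(58, 61)))), -822) = Add(Mul(Pow(Rational(302, 61), -1), Add(148, Rational(-3422, 61))), -822) = Add(Mul(Rational(61, 302), Rational(5606, 61)), -822) = Add(Rational(2803, 151), -822) = Rational(-121319, 151)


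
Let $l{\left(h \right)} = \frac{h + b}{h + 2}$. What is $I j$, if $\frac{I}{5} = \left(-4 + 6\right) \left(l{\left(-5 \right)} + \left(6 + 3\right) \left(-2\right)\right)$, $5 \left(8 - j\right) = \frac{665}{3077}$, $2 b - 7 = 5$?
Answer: $- \frac{4488550}{3077} \approx -1458.7$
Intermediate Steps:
$b = 6$ ($b = \frac{7}{2} + \frac{1}{2} \cdot 5 = \frac{7}{2} + \frac{5}{2} = 6$)
$j = \frac{24483}{3077}$ ($j = 8 - \frac{665 \cdot \frac{1}{3077}}{5} = 8 - \frac{133}{3077} = \frac{24483}{3077} \approx 7.9568$)
$l{\left(h \right)} = \frac{6 + h}{2 + h}$ ($l{\left(h \right)} = \frac{h + 6}{h + 2} = \frac{6 + h}{2 + h}$)
$I = - \frac{550}{3}$ ($I = 5 \left(-4 + 6\right) \left(\frac{6 - 5}{2 - 5} + \left(6 + 3\right) \left(-2\right)\right) = 5 \cdot 2 \left(\frac{1}{-3} \cdot 1 + 9 \left(-2\right)\right) = 5 \cdot 2 \left(\left(- \frac{1}{3}\right) 1 - 18\right) = 5 \cdot 2 \left(- \frac{1}{3} - 18\right) = 5 \cdot 2 \left(- \frac{55}{3}\right) = 5 \left(- \frac{110}{3}\right) = - \frac{550}{3} \approx -183.33$)
$I j = \left(- \frac{550}{3}\right) \frac{24483}{3077} = - \frac{4488550}{3077}$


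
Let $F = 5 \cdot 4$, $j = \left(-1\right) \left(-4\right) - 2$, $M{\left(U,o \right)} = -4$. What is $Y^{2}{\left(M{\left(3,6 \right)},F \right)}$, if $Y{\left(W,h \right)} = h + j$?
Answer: $484$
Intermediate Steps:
$j = 2$ ($j = 4 - 2 = 2$)
$F = 20$
$Y{\left(W,h \right)} = 2 + h$ ($Y{\left(W,h \right)} = h + 2 = 2 + h$)
$Y^{2}{\left(M{\left(3,6 \right)},F \right)} = \left(2 + 20\right)^{2} = 22^{2} = 484$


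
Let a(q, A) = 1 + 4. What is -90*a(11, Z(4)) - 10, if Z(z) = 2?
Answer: -460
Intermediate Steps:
a(q, A) = 5
-90*a(11, Z(4)) - 10 = -90*5 - 10 = -450 - 10 = -460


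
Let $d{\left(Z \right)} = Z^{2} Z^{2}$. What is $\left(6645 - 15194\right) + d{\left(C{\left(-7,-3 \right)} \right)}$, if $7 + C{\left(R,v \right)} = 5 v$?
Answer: $225707$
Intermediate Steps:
$C{\left(R,v \right)} = -7 + 5 v$
$d{\left(Z \right)} = Z^{4}$
$\left(6645 - 15194\right) + d{\left(C{\left(-7,-3 \right)} \right)} = \left(6645 - 15194\right) + \left(-7 + 5 \left(-3\right)\right)^{4} = -8549 + \left(-7 - 15\right)^{4} = -8549 + \left(-22\right)^{4} = -8549 + 234256 = 225707$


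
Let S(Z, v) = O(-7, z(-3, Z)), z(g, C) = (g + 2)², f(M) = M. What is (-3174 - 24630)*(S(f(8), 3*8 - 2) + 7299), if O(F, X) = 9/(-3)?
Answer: -202857984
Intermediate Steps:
z(g, C) = (2 + g)²
O(F, X) = -3 (O(F, X) = 9*(-⅓) = -3)
S(Z, v) = -3
(-3174 - 24630)*(S(f(8), 3*8 - 2) + 7299) = (-3174 - 24630)*(-3 + 7299) = -27804*7296 = -202857984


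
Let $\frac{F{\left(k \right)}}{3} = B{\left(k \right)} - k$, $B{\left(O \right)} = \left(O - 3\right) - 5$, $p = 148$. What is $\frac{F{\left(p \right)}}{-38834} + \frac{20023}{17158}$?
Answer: $\frac{388992487}{333156886} \approx 1.1676$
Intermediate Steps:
$B{\left(O \right)} = -8 + O$ ($B{\left(O \right)} = \left(-3 + O\right) - 5 = -8 + O$)
$F{\left(k \right)} = -24$ ($F{\left(k \right)} = 3 \left(\left(-8 + k\right) - k\right) = 3 \left(-8\right) = -24$)
$\frac{F{\left(p \right)}}{-38834} + \frac{20023}{17158} = - \frac{24}{-38834} + \frac{20023}{17158} = \left(-24\right) \left(- \frac{1}{38834}\right) + 20023 \cdot \frac{1}{17158} = \frac{12}{19417} + \frac{20023}{17158} = \frac{388992487}{333156886}$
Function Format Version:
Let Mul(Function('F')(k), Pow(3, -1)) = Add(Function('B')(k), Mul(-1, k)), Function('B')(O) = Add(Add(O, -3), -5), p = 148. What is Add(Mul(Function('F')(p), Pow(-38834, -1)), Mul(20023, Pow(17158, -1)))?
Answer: Rational(388992487, 333156886) ≈ 1.1676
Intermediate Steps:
Function('B')(O) = Add(-8, O) (Function('B')(O) = Add(Add(-3, O), -5) = Add(-8, O))
Function('F')(k) = -24 (Function('F')(k) = Mul(3, Add(Add(-8, k), Mul(-1, k))) = Mul(3, -8) = -24)
Add(Mul(Function('F')(p), Pow(-38834, -1)), Mul(20023, Pow(17158, -1))) = Add(Mul(-24, Pow(-38834, -1)), Mul(20023, Pow(17158, -1))) = Add(Mul(-24, Rational(-1, 38834)), Mul(20023, Rational(1, 17158))) = Add(Rational(12, 19417), Rational(20023, 17158)) = Rational(388992487, 333156886)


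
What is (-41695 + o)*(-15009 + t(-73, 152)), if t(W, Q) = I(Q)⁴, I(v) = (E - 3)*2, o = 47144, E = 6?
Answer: -74722137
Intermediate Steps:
I(v) = 6 (I(v) = (6 - 3)*2 = 3*2 = 6)
t(W, Q) = 1296 (t(W, Q) = 6⁴ = 1296)
(-41695 + o)*(-15009 + t(-73, 152)) = (-41695 + 47144)*(-15009 + 1296) = 5449*(-13713) = -74722137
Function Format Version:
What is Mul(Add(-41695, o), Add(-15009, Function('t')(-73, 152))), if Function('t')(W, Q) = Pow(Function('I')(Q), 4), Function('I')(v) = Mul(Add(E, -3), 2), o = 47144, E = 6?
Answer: -74722137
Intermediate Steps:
Function('I')(v) = 6 (Function('I')(v) = Mul(Add(6, -3), 2) = Mul(3, 2) = 6)
Function('t')(W, Q) = 1296 (Function('t')(W, Q) = Pow(6, 4) = 1296)
Mul(Add(-41695, o), Add(-15009, Function('t')(-73, 152))) = Mul(Add(-41695, 47144), Add(-15009, 1296)) = Mul(5449, -13713) = -74722137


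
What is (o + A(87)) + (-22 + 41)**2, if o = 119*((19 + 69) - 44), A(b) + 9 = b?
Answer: 5675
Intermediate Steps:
A(b) = -9 + b
o = 5236 (o = 119*(88 - 44) = 119*44 = 5236)
(o + A(87)) + (-22 + 41)**2 = (5236 + (-9 + 87)) + (-22 + 41)**2 = (5236 + 78) + 19**2 = 5314 + 361 = 5675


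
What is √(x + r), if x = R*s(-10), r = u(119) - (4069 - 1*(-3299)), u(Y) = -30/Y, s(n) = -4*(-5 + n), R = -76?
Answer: 3*I*√18768442/119 ≈ 109.22*I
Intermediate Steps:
s(n) = 20 - 4*n
r = -876822/119 (r = -30/119 - (4069 - 1*(-3299)) = -30*1/119 - (4069 + 3299) = -30/119 - 1*7368 = -30/119 - 7368 = -876822/119 ≈ -7368.3)
x = -4560 (x = -76*(20 - 4*(-10)) = -76*(20 + 40) = -76*60 = -4560)
√(x + r) = √(-4560 - 876822/119) = √(-1419462/119) = 3*I*√18768442/119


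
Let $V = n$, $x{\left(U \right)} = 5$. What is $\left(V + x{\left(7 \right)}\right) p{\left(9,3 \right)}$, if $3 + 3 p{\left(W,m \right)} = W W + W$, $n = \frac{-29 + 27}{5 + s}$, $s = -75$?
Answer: $\frac{5104}{35} \approx 145.83$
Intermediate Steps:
$n = \frac{1}{35}$ ($n = \frac{-29 + 27}{5 - 75} = - \frac{2}{-70} = \left(-2\right) \left(- \frac{1}{70}\right) = \frac{1}{35} \approx 0.028571$)
$p{\left(W,m \right)} = -1 + \frac{W}{3} + \frac{W^{2}}{3}$ ($p{\left(W,m \right)} = -1 + \frac{W W + W}{3} = -1 + \frac{W^{2} + W}{3} = -1 + \frac{W + W^{2}}{3} = -1 + \left(\frac{W}{3} + \frac{W^{2}}{3}\right) = -1 + \frac{W}{3} + \frac{W^{2}}{3}$)
$V = \frac{1}{35} \approx 0.028571$
$\left(V + x{\left(7 \right)}\right) p{\left(9,3 \right)} = \left(\frac{1}{35} + 5\right) \left(-1 + \frac{1}{3} \cdot 9 + \frac{9^{2}}{3}\right) = \frac{176 \left(-1 + 3 + \frac{1}{3} \cdot 81\right)}{35} = \frac{176 \left(-1 + 3 + 27\right)}{35} = \frac{176}{35} \cdot 29 = \frac{5104}{35}$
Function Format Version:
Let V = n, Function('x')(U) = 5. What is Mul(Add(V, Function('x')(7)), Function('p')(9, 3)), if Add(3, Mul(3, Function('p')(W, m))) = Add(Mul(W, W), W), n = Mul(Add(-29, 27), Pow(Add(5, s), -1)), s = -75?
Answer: Rational(5104, 35) ≈ 145.83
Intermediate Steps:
n = Rational(1, 35) (n = Mul(Add(-29, 27), Pow(Add(5, -75), -1)) = Mul(-2, Pow(-70, -1)) = Mul(-2, Rational(-1, 70)) = Rational(1, 35) ≈ 0.028571)
Function('p')(W, m) = Add(-1, Mul(Rational(1, 3), W), Mul(Rational(1, 3), Pow(W, 2))) (Function('p')(W, m) = Add(-1, Mul(Rational(1, 3), Add(Mul(W, W), W))) = Add(-1, Mul(Rational(1, 3), Add(Pow(W, 2), W))) = Add(-1, Mul(Rational(1, 3), Add(W, Pow(W, 2)))) = Add(-1, Add(Mul(Rational(1, 3), W), Mul(Rational(1, 3), Pow(W, 2)))) = Add(-1, Mul(Rational(1, 3), W), Mul(Rational(1, 3), Pow(W, 2))))
V = Rational(1, 35) ≈ 0.028571
Mul(Add(V, Function('x')(7)), Function('p')(9, 3)) = Mul(Add(Rational(1, 35), 5), Add(-1, Mul(Rational(1, 3), 9), Mul(Rational(1, 3), Pow(9, 2)))) = Mul(Rational(176, 35), Add(-1, 3, Mul(Rational(1, 3), 81))) = Mul(Rational(176, 35), Add(-1, 3, 27)) = Mul(Rational(176, 35), 29) = Rational(5104, 35)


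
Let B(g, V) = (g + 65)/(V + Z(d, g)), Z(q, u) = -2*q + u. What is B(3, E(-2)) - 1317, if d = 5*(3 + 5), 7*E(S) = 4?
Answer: -705071/535 ≈ -1317.9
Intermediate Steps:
E(S) = 4/7 (E(S) = (⅐)*4 = 4/7)
d = 40 (d = 5*8 = 40)
Z(q, u) = u - 2*q
B(g, V) = (65 + g)/(-80 + V + g) (B(g, V) = (g + 65)/(V + (g - 2*40)) = (65 + g)/(V + (g - 80)) = (65 + g)/(V + (-80 + g)) = (65 + g)/(-80 + V + g))
B(3, E(-2)) - 1317 = (65 + 3)/(-80 + 4/7 + 3) - 1317 = 68/(-535/7) - 1317 = -7/535*68 - 1317 = -476/535 - 1317 = -705071/535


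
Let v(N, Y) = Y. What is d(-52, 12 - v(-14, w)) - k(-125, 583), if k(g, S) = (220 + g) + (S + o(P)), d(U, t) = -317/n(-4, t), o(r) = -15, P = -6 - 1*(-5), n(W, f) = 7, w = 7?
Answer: -4958/7 ≈ -708.29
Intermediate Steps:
P = -1 (P = -6 + 5 = -1)
d(U, t) = -317/7
k(g, S) = 205 + S + g (k(g, S) = (220 + g) + (S - 15) = (220 + g) + (-15 + S) = 205 + S + g)
d(-52, 12 - v(-14, w)) - k(-125, 583) = -317/7 - (205 + 583 - 125) = -317/7 - 1*663 = -317/7 - 663 = -4958/7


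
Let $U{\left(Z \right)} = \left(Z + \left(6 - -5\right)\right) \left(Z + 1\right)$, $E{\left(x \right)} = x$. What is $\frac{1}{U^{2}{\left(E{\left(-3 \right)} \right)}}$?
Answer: $\frac{1}{256} \approx 0.0039063$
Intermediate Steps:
$U{\left(Z \right)} = \left(1 + Z\right) \left(11 + Z\right)$ ($U{\left(Z \right)} = \left(Z + \left(6 + 5\right)\right) \left(1 + Z\right) = \left(Z + 11\right) \left(1 + Z\right) = \left(11 + Z\right) \left(1 + Z\right) = \left(1 + Z\right) \left(11 + Z\right)$)
$\frac{1}{U^{2}{\left(E{\left(-3 \right)} \right)}} = \frac{1}{\left(11 + \left(-3\right)^{2} + 12 \left(-3\right)\right)^{2}} = \frac{1}{\left(11 + 9 - 36\right)^{2}} = \frac{1}{\left(-16\right)^{2}} = \frac{1}{256}$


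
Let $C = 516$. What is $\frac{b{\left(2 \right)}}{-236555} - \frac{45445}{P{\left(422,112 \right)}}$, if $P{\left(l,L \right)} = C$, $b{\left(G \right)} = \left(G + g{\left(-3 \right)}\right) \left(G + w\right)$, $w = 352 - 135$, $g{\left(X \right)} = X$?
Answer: $- \frac{10750128971}{122062380} \approx -88.071$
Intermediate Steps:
$w = 217$ ($w = 352 - 135 = 217$)
$b{\left(G \right)} = \left(-3 + G\right) \left(217 + G\right)$ ($b{\left(G \right)} = \left(G - 3\right) \left(G + 217\right) = \left(-3 + G\right) \left(217 + G\right)$)
$P{\left(l,L \right)} = 516$
$\frac{b{\left(2 \right)}}{-236555} - \frac{45445}{P{\left(422,112 \right)}} = \frac{-651 + 2^{2} + 214 \cdot 2}{-236555} - \frac{45445}{516} = \left(-651 + 4 + 428\right) \left(- \frac{1}{236555}\right) - \frac{45445}{516} = \left(-219\right) \left(- \frac{1}{236555}\right) - \frac{45445}{516} = \frac{219}{236555} - \frac{45445}{516} = - \frac{10750128971}{122062380}$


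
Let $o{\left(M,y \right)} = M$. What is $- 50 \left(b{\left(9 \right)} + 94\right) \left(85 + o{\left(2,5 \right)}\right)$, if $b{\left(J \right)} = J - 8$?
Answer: $-413250$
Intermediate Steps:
$b{\left(J \right)} = -8 + J$
$- 50 \left(b{\left(9 \right)} + 94\right) \left(85 + o{\left(2,5 \right)}\right) = - 50 \left(\left(-8 + 9\right) + 94\right) \left(85 + 2\right) = - 50 \left(1 + 94\right) 87 = - 50 \cdot 95 \cdot 87 = \left(-50\right) 8265 = -413250$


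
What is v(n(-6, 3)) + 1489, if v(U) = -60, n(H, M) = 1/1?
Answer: 1429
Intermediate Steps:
n(H, M) = 1
v(n(-6, 3)) + 1489 = -60 + 1489 = 1429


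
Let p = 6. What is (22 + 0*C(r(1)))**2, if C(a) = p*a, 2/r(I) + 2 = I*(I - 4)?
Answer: 484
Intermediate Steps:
r(I) = 2/(-2 + I*(-4 + I)) (r(I) = 2/(-2 + I*(I - 4)) = 2/(-2 + I*(-4 + I)))
C(a) = 6*a
(22 + 0*C(r(1)))**2 = (22 + 0*(6*(2/(-2 + 1**2 - 4*1))))**2 = (22 + 0*(6*(2/(-2 + 1 - 4))))**2 = (22 + 0*(6*(2/(-5))))**2 = (22 + 0*(6*(2*(-1/5))))**2 = (22 + 0*(6*(-2/5)))**2 = (22 + 0*(-12/5))**2 = (22 + 0)**2 = 22**2 = 484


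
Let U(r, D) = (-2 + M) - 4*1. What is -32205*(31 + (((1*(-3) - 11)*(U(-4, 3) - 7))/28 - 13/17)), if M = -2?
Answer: -41319015/34 ≈ -1.2153e+6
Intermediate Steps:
U(r, D) = -8 (U(r, D) = (-2 - 2) - 4*1 = -4 - 4 = -8)
-32205*(31 + (((1*(-3) - 11)*(U(-4, 3) - 7))/28 - 13/17)) = -32205*(31 + (((1*(-3) - 11)*(-8 - 7))/28 - 13/17)) = -32205*(31 + (((-3 - 11)*(-15))*(1/28) - 13*1/17)) = -32205*(31 + (-14*(-15)*(1/28) - 13/17)) = -32205*(31 + (210*(1/28) - 13/17)) = -32205*(31 + (15/2 - 13/17)) = -32205*(31 + 229/34) = -32205*1283/34 = -41319015/34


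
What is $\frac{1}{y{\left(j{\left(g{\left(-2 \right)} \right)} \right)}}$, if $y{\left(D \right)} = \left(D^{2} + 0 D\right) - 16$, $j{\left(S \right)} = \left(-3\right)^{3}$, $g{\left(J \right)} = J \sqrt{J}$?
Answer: $\frac{1}{713} \approx 0.0014025$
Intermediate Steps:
$g{\left(J \right)} = J^{\frac{3}{2}}$
$j{\left(S \right)} = -27$
$y{\left(D \right)} = -16 + D^{2}$ ($y{\left(D \right)} = \left(D^{2} + 0\right) - 16 = D^{2} - 16 = -16 + D^{2}$)
$\frac{1}{y{\left(j{\left(g{\left(-2 \right)} \right)} \right)}} = \frac{1}{-16 + \left(-27\right)^{2}} = \frac{1}{-16 + 729} = \frac{1}{713}$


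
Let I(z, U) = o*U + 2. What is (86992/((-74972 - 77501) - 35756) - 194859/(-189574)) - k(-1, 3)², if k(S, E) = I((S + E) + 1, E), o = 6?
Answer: -2036163297871/5097617778 ≈ -399.43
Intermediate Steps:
I(z, U) = 2 + 6*U (I(z, U) = 6*U + 2 = 2 + 6*U)
k(S, E) = 2 + 6*E
(86992/((-74972 - 77501) - 35756) - 194859/(-189574)) - k(-1, 3)² = (86992/((-74972 - 77501) - 35756) - 194859/(-189574)) - (2 + 6*3)² = (86992/(-152473 - 35756) - 194859*(-1/189574)) - (2 + 18)² = (86992/(-188229) + 27837/27082) - 1*20² = (86992*(-1/188229) + 27837/27082) - 1*400 = (-86992/188229 + 27837/27082) - 400 = 2883813329/5097617778 - 400 = -2036163297871/5097617778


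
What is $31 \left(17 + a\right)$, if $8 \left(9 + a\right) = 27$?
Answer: $\frac{2821}{8} \approx 352.63$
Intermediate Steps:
$a = - \frac{45}{8}$ ($a = -9 + \frac{1}{8} \cdot 27 = -9 + \frac{27}{8} = - \frac{45}{8} \approx -5.625$)
$31 \left(17 + a\right) = 31 \left(17 - \frac{45}{8}\right) = 31 \cdot \frac{91}{8} = \frac{2821}{8}$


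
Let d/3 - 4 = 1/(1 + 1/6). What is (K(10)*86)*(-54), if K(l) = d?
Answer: -473688/7 ≈ -67670.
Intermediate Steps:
d = 102/7 (d = 12 + 3/(1 + 1/6) = 12 + 3/(1 + 1*(⅙)) = 12 + 3/(1 + ⅙) = 12 + 3/(7/6) = 12 + 3*(6/7) = 12 + 18/7 = 102/7 ≈ 14.571)
K(l) = 102/7
(K(10)*86)*(-54) = ((102/7)*86)*(-54) = (8772/7)*(-54) = -473688/7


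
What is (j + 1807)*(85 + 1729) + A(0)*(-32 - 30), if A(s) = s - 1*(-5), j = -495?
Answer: 2379658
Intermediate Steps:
A(s) = 5 + s (A(s) = s + 5 = 5 + s)
(j + 1807)*(85 + 1729) + A(0)*(-32 - 30) = (-495 + 1807)*(85 + 1729) + (5 + 0)*(-32 - 30) = 1312*1814 + 5*(-62) = 2379968 - 310 = 2379658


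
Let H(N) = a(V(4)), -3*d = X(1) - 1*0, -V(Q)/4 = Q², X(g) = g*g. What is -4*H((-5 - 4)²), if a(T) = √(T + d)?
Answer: -4*I*√579/3 ≈ -32.083*I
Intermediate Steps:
X(g) = g²
V(Q) = -4*Q²
d = -⅓ (d = -(1² - 1*0)/3 = -(1 + 0)/3 = -⅓*1 = -⅓ ≈ -0.33333)
a(T) = √(-⅓ + T) (a(T) = √(T - ⅓) = √(-⅓ + T))
H(N) = I*√579/3 (H(N) = √(-3 + 9*(-4*4²))/3 = √(-3 + 9*(-4*16))/3 = √(-3 + 9*(-64))/3 = √(-3 - 576)/3 = √(-579)/3 = (I*√579)/3 = I*√579/3)
-4*H((-5 - 4)²) = -4*I*√579/3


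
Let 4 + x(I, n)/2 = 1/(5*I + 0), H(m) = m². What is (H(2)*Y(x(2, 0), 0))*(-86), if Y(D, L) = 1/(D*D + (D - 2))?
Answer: -2150/319 ≈ -6.7398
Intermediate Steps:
x(I, n) = -8 + 2/(5*I) (x(I, n) = -8 + 2/(5*I + 0) = -8 + 2/((5*I)) = -8 + 2*(1/(5*I)) = -8 + 2/(5*I))
Y(D, L) = 1/(-2 + D + D²) (Y(D, L) = 1/(D² + (-2 + D)) = 1/(-2 + D + D²))
(H(2)*Y(x(2, 0), 0))*(-86) = (2²/(-2 + (-8 + (⅖)/2) + (-8 + (⅖)/2)²))*(-86) = (4/(-2 + (-8 + (⅖)*(½)) + (-8 + (⅖)*(½))²))*(-86) = (4/(-2 + (-8 + ⅕) + (-8 + ⅕)²))*(-86) = (4/(-2 - 39/5 + (-39/5)²))*(-86) = (4/(-2 - 39/5 + 1521/25))*(-86) = (4/(1276/25))*(-86) = (4*(25/1276))*(-86) = (25/319)*(-86) = -2150/319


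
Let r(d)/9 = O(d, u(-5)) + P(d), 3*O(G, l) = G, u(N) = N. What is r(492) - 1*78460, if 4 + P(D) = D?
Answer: -72592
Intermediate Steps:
O(G, l) = G/3
P(D) = -4 + D
r(d) = -36 + 12*d (r(d) = 9*(d/3 + (-4 + d)) = 9*(-4 + 4*d/3) = -36 + 12*d)
r(492) - 1*78460 = (-36 + 12*492) - 1*78460 = (-36 + 5904) - 78460 = 5868 - 78460 = -72592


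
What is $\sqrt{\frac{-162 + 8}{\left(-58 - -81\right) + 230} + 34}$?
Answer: $\frac{16 \sqrt{69}}{23} \approx 5.7785$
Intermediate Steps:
$\sqrt{\frac{-162 + 8}{\left(-58 - -81\right) + 230} + 34} = \sqrt{- \frac{154}{\left(-58 + 81\right) + 230} + 34} = \sqrt{- \frac{154}{23 + 230} + 34} = \sqrt{- \frac{154}{253} + 34} = \sqrt{\left(-154\right) \frac{1}{253} + 34} = \sqrt{- \frac{14}{23} + 34} = \sqrt{\frac{768}{23}} = \frac{16 \sqrt{69}}{23}$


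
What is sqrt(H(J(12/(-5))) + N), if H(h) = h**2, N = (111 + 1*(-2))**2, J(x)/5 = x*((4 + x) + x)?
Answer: sqrt(299329)/5 ≈ 109.42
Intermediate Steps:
J(x) = 5*x*(4 + 2*x) (J(x) = 5*(x*((4 + x) + x)) = 5*(x*(4 + 2*x)) = 5*x*(4 + 2*x))
N = 11881 (N = (111 - 2)**2 = 109**2 = 11881)
sqrt(H(J(12/(-5))) + N) = sqrt((10*(12/(-5))*(2 + 12/(-5)))**2 + 11881) = sqrt((10*(12*(-1/5))*(2 + 12*(-1/5)))**2 + 11881) = sqrt((10*(-12/5)*(2 - 12/5))**2 + 11881) = sqrt((10*(-12/5)*(-2/5))**2 + 11881) = sqrt((48/5)**2 + 11881) = sqrt(2304/25 + 11881) = sqrt(299329/25) = sqrt(299329)/5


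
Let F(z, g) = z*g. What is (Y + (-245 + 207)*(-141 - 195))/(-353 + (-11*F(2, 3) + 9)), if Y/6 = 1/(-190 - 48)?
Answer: -1519389/48790 ≈ -31.141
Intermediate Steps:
F(z, g) = g*z
Y = -3/119 (Y = 6/(-190 - 48) = 6/(-238) = 6*(-1/238) = -3/119 ≈ -0.025210)
(Y + (-245 + 207)*(-141 - 195))/(-353 + (-11*F(2, 3) + 9)) = (-3/119 + (-245 + 207)*(-141 - 195))/(-353 + (-33*2 + 9)) = (-3/119 - 38*(-336))/(-353 + (-11*6 + 9)) = (-3/119 + 12768)/(-353 + (-66 + 9)) = 1519389/(119*(-353 - 57)) = (1519389/119)/(-410) = (1519389/119)*(-1/410) = -1519389/48790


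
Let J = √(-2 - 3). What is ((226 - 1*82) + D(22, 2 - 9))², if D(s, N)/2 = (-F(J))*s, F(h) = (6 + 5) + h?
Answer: 105920 + 29920*I*√5 ≈ 1.0592e+5 + 66903.0*I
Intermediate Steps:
J = I*√5 (J = √(-5) = I*√5 ≈ 2.2361*I)
F(h) = 11 + h
D(s, N) = 2*s*(-11 - I*√5) (D(s, N) = 2*((-(11 + I*√5))*s) = 2*((-11 - I*√5)*s) = 2*(s*(-11 - I*√5)) = 2*s*(-11 - I*√5))
((226 - 1*82) + D(22, 2 - 9))² = ((226 - 1*82) - 2*22*(11 + I*√5))² = ((226 - 82) + (-484 - 44*I*√5))² = (144 + (-484 - 44*I*√5))² = (-340 - 44*I*√5)²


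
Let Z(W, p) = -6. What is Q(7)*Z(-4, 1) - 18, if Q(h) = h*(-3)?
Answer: 108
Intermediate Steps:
Q(h) = -3*h
Q(7)*Z(-4, 1) - 18 = -3*7*(-6) - 18 = -21*(-6) - 18 = 126 - 18 = 108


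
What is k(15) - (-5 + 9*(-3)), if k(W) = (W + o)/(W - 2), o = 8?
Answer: 439/13 ≈ 33.769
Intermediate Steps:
k(W) = (8 + W)/(-2 + W) (k(W) = (W + 8)/(W - 2) = (8 + W)/(-2 + W))
k(15) - (-5 + 9*(-3)) = (8 + 15)/(-2 + 15) - (-5 + 9*(-3)) = 23/13 - (-5 - 27) = (1/13)*23 - 1*(-32) = 23/13 + 32 = 439/13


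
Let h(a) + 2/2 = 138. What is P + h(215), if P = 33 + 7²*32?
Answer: 1738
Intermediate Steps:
h(a) = 137 (h(a) = -1 + 138 = 137)
P = 1601 (P = 33 + 49*32 = 33 + 1568 = 1601)
P + h(215) = 1601 + 137 = 1738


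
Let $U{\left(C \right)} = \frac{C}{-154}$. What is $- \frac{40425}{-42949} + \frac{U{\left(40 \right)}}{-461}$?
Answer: $\frac{1435825205}{1524560653} \approx 0.9418$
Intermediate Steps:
$U{\left(C \right)} = - \frac{C}{154}$ ($U{\left(C \right)} = C \left(- \frac{1}{154}\right) = - \frac{C}{154}$)
$- \frac{40425}{-42949} + \frac{U{\left(40 \right)}}{-461} = - \frac{40425}{-42949} + \frac{\left(- \frac{1}{154}\right) 40}{-461} = \left(-40425\right) \left(- \frac{1}{42949}\right) - - \frac{20}{35497} = \frac{40425}{42949} + \frac{20}{35497} = \frac{1435825205}{1524560653}$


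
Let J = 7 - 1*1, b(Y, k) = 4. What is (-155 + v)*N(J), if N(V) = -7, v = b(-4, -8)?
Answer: 1057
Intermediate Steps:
v = 4
J = 6 (J = 7 - 1 = 6)
(-155 + v)*N(J) = (-155 + 4)*(-7) = -151*(-7) = 1057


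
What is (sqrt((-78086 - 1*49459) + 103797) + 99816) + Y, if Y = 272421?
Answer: 372237 + 2*I*sqrt(5937) ≈ 3.7224e+5 + 154.1*I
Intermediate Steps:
(sqrt((-78086 - 1*49459) + 103797) + 99816) + Y = (sqrt((-78086 - 1*49459) + 103797) + 99816) + 272421 = (sqrt((-78086 - 49459) + 103797) + 99816) + 272421 = (sqrt(-127545 + 103797) + 99816) + 272421 = (sqrt(-23748) + 99816) + 272421 = (2*I*sqrt(5937) + 99816) + 272421 = (99816 + 2*I*sqrt(5937)) + 272421 = 372237 + 2*I*sqrt(5937)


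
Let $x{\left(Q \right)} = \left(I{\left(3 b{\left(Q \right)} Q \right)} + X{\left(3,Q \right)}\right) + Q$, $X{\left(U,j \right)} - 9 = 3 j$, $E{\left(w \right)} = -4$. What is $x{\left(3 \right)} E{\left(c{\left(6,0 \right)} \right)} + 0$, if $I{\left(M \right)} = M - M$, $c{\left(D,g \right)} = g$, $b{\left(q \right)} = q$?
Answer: $-84$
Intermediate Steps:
$X{\left(U,j \right)} = 9 + 3 j$
$I{\left(M \right)} = 0$
$x{\left(Q \right)} = 9 + 4 Q$ ($x{\left(Q \right)} = \left(0 + \left(9 + 3 Q\right)\right) + Q = \left(9 + 3 Q\right) + Q = 9 + 4 Q$)
$x{\left(3 \right)} E{\left(c{\left(6,0 \right)} \right)} + 0 = \left(9 + 4 \cdot 3\right) \left(-4\right) + 0 = \left(9 + 12\right) \left(-4\right) + 0 = 21 \left(-4\right) + 0 = -84 + 0 = -84$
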